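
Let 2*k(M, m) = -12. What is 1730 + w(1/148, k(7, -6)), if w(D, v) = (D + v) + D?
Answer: 127577/74 ≈ 1724.0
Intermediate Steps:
k(M, m) = -6 (k(M, m) = (½)*(-12) = -6)
w(D, v) = v + 2*D
1730 + w(1/148, k(7, -6)) = 1730 + (-6 + 2/148) = 1730 + (-6 + 2*(1/148)) = 1730 + (-6 + 1/74) = 1730 - 443/74 = 127577/74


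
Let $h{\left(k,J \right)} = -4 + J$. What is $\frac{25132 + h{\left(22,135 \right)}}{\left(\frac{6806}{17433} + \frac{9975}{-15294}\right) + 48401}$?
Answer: $\frac{2245209563142}{4301539811297} \approx 0.52195$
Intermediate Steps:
$\frac{25132 + h{\left(22,135 \right)}}{\left(\frac{6806}{17433} + \frac{9975}{-15294}\right) + 48401} = \frac{25132 + \left(-4 + 135\right)}{\left(\frac{6806}{17433} + \frac{9975}{-15294}\right) + 48401} = \frac{25132 + 131}{\left(6806 \cdot \frac{1}{17433} + 9975 \left(- \frac{1}{15294}\right)\right) + 48401} = \frac{25263}{\left(\frac{6806}{17433} - \frac{3325}{5098}\right) + 48401} = \frac{25263}{- \frac{23267737}{88873434} + 48401} = \frac{25263}{\frac{4301539811297}{88873434}} = 25263 \cdot \frac{88873434}{4301539811297} = \frac{2245209563142}{4301539811297}$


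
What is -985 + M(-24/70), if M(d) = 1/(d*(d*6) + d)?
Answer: -436115/444 ≈ -982.24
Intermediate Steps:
M(d) = 1/(d + 6*d²) (M(d) = 1/(d*(6*d) + d) = 1/(6*d² + d) = 1/(d + 6*d²))
-985 + M(-24/70) = -985 + 1/(((-24/70))*(1 + 6*(-24/70))) = -985 + 1/(((-24*1/70))*(1 + 6*(-24*1/70))) = -985 + 1/((-12/35)*(1 + 6*(-12/35))) = -985 - 35/(12*(1 - 72/35)) = -985 - 35/(12*(-37/35)) = -985 - 35/12*(-35/37) = -985 + 1225/444 = -436115/444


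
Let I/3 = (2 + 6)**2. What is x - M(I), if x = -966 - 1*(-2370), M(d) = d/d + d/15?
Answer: 6951/5 ≈ 1390.2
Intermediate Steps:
I = 192 (I = 3*(2 + 6)**2 = 3*8**2 = 3*64 = 192)
M(d) = 1 + d/15 (M(d) = 1 + d*(1/15) = 1 + d/15)
x = 1404 (x = -966 + 2370 = 1404)
x - M(I) = 1404 - (1 + (1/15)*192) = 1404 - (1 + 64/5) = 1404 - 1*69/5 = 1404 - 69/5 = 6951/5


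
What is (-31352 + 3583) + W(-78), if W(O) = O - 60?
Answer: -27907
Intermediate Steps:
W(O) = -60 + O
(-31352 + 3583) + W(-78) = (-31352 + 3583) + (-60 - 78) = -27769 - 138 = -27907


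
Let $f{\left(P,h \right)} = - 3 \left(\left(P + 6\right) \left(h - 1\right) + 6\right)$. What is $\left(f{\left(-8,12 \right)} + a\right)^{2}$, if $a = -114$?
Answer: $4356$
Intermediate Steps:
$f{\left(P,h \right)} = -18 - 3 \left(-1 + h\right) \left(6 + P\right)$ ($f{\left(P,h \right)} = - 3 \left(\left(6 + P\right) \left(-1 + h\right) + 6\right) = - 3 \left(\left(-1 + h\right) \left(6 + P\right) + 6\right) = - 3 \left(6 + \left(-1 + h\right) \left(6 + P\right)\right) = -18 - 3 \left(-1 + h\right) \left(6 + P\right)$)
$\left(f{\left(-8,12 \right)} + a\right)^{2} = \left(\left(\left(-18\right) 12 + 3 \left(-8\right) - \left(-24\right) 12\right) - 114\right)^{2} = \left(\left(-216 - 24 + 288\right) - 114\right)^{2} = \left(48 - 114\right)^{2} = \left(-66\right)^{2} = 4356$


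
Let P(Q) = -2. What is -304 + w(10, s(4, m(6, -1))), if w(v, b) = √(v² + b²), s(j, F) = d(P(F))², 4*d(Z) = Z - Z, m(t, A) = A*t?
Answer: -294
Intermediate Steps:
d(Z) = 0 (d(Z) = (Z - Z)/4 = (¼)*0 = 0)
s(j, F) = 0 (s(j, F) = 0² = 0)
w(v, b) = √(b² + v²)
-304 + w(10, s(4, m(6, -1))) = -304 + √(0² + 10²) = -304 + √(0 + 100) = -304 + √100 = -304 + 10 = -294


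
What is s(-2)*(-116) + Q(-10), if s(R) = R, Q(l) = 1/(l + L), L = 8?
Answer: 463/2 ≈ 231.50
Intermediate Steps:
Q(l) = 1/(8 + l) (Q(l) = 1/(l + 8) = 1/(8 + l))
s(-2)*(-116) + Q(-10) = -2*(-116) + 1/(8 - 10) = 232 + 1/(-2) = 232 - 1/2 = 463/2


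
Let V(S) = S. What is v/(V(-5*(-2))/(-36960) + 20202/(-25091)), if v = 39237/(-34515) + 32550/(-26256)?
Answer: 42029347121146/14244009504985 ≈ 2.9507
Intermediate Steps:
v = -119648329/50345880 (v = 39237*(-1/34515) + 32550*(-1/26256) = -13079/11505 - 5425/4376 = -119648329/50345880 ≈ -2.3765)
v/(V(-5*(-2))/(-36960) + 20202/(-25091)) = -119648329/(50345880*(-5*(-2)/(-36960) + 20202/(-25091))) = -119648329/(50345880*(10*(-1/36960) + 20202*(-1/25091))) = -119648329/(50345880*(-1/3696 - 20202/25091)) = -119648329/(50345880*(-6790153/8430576)) = -119648329/50345880*(-8430576/6790153) = 42029347121146/14244009504985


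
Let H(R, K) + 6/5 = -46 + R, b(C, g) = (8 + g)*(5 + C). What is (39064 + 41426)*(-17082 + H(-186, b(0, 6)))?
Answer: -1393700448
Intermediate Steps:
b(C, g) = (5 + C)*(8 + g)
H(R, K) = -236/5 + R (H(R, K) = -6/5 + (-46 + R) = -236/5 + R)
(39064 + 41426)*(-17082 + H(-186, b(0, 6))) = (39064 + 41426)*(-17082 + (-236/5 - 186)) = 80490*(-17082 - 1166/5) = 80490*(-86576/5) = -1393700448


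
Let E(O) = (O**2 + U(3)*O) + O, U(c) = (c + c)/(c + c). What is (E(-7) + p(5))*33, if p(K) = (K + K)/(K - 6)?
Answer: 825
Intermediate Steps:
U(c) = 1 (U(c) = (2*c)/((2*c)) = (2*c)*(1/(2*c)) = 1)
E(O) = O**2 + 2*O (E(O) = (O**2 + 1*O) + O = (O**2 + O) + O = (O + O**2) + O = O**2 + 2*O)
p(K) = 2*K/(-6 + K) (p(K) = (2*K)/(-6 + K) = 2*K/(-6 + K))
(E(-7) + p(5))*33 = (-7*(2 - 7) + 2*5/(-6 + 5))*33 = (-7*(-5) + 2*5/(-1))*33 = (35 + 2*5*(-1))*33 = (35 - 10)*33 = 25*33 = 825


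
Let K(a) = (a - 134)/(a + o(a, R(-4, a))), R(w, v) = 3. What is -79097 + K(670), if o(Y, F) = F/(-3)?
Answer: -52915357/669 ≈ -79096.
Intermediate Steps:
o(Y, F) = -F/3 (o(Y, F) = F*(-⅓) = -F/3)
K(a) = (-134 + a)/(-1 + a) (K(a) = (a - 134)/(a - ⅓*3) = (-134 + a)/(a - 1) = (-134 + a)/(-1 + a))
-79097 + K(670) = -79097 + (-134 + 670)/(-1 + 670) = -79097 + 536/669 = -52915357/669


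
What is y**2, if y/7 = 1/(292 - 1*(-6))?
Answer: 49/88804 ≈ 0.00055178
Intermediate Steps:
y = 7/298 (y = 7/(292 - 1*(-6)) = 7/(292 + 6) = 7/298 ≈ 0.023490)
y**2 = (7/298)**2 = 49/88804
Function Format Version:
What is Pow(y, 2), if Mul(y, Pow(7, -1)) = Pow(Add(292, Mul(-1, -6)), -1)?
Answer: Rational(49, 88804) ≈ 0.00055178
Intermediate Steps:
y = Rational(7, 298) (y = Mul(7, Pow(Add(292, Mul(-1, -6)), -1)) = Mul(7, Pow(Add(292, 6), -1)) = Mul(7, Pow(298, -1)) = Mul(7, Rational(1, 298)) = Rational(7, 298) ≈ 0.023490)
Pow(y, 2) = Pow(Rational(7, 298), 2) = Rational(49, 88804)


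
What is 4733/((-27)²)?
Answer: 4733/729 ≈ 6.4925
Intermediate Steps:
4733/((-27)²) = 4733/729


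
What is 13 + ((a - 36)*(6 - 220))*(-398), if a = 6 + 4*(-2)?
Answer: -3236523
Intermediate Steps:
a = -2 (a = 6 - 8 = -2)
13 + ((a - 36)*(6 - 220))*(-398) = 13 + ((-2 - 36)*(6 - 220))*(-398) = 13 - 38*(-214)*(-398) = 13 + 8132*(-398) = 13 - 3236536 = -3236523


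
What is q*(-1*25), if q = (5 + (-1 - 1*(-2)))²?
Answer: -900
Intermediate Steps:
q = 36 (q = (5 + (-1 + 2))² = (5 + 1)² = 6² = 36)
q*(-1*25) = 36*(-1*25) = 36*(-25) = -900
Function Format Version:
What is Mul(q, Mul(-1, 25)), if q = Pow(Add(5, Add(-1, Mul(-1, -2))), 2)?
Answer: -900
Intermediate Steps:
q = 36 (q = Pow(Add(5, Add(-1, 2)), 2) = Pow(Add(5, 1), 2) = Pow(6, 2) = 36)
Mul(q, Mul(-1, 25)) = Mul(36, Mul(-1, 25)) = Mul(36, -25) = -900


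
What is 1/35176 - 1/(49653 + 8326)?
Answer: 22803/2039469304 ≈ 1.1181e-5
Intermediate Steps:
1/35176 - 1/(49653 + 8326) = 1/35176 - 1/57979 = 22803/2039469304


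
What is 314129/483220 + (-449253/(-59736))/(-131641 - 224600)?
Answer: 185682710311829/285642246342520 ≈ 0.65005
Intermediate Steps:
314129/483220 + (-449253/(-59736))/(-131641 - 224600) = 314129*(1/483220) - 449253*(-1/59736)/(-356241) = 314129/483220 + (149751/19912)*(-1/356241) = 314129/483220 - 49917/2364490264 = 185682710311829/285642246342520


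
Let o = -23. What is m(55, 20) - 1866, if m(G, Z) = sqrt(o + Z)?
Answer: -1866 + I*sqrt(3) ≈ -1866.0 + 1.732*I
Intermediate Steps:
m(G, Z) = sqrt(-23 + Z)
m(55, 20) - 1866 = sqrt(-23 + 20) - 1866 = sqrt(-3) - 1866 = I*sqrt(3) - 1866 = -1866 + I*sqrt(3)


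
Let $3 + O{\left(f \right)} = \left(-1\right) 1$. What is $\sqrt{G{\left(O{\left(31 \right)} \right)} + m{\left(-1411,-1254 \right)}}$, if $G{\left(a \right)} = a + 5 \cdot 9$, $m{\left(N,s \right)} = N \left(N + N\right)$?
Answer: $\sqrt{3981883} \approx 1995.5$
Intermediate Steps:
$m{\left(N,s \right)} = 2 N^{2}$ ($m{\left(N,s \right)} = N 2 N = 2 N^{2}$)
$O{\left(f \right)} = -4$ ($O{\left(f \right)} = -3 - 1 = -4$)
$G{\left(a \right)} = 45 + a$ ($G{\left(a \right)} = a + 45 = 45 + a$)
$\sqrt{G{\left(O{\left(31 \right)} \right)} + m{\left(-1411,-1254 \right)}} = \sqrt{\left(45 - 4\right) + 2 \left(-1411\right)^{2}} = \sqrt{41 + 2 \cdot 1990921} = \sqrt{41 + 3981842} = \sqrt{3981883}$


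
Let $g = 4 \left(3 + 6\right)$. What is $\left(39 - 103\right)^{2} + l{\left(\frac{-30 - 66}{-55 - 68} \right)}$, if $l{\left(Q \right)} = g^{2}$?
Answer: $5392$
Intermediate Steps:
$g = 36$ ($g = 4 \cdot 9 = 36$)
$l{\left(Q \right)} = 1296$ ($l{\left(Q \right)} = 36^{2} = 1296$)
$\left(39 - 103\right)^{2} + l{\left(\frac{-30 - 66}{-55 - 68} \right)} = \left(39 - 103\right)^{2} + 1296 = \left(-64\right)^{2} + 1296 = 4096 + 1296 = 5392$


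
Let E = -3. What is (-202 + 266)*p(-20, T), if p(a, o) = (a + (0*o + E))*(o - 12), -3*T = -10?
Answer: 38272/3 ≈ 12757.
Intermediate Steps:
T = 10/3 (T = -⅓*(-10) = 10/3 ≈ 3.3333)
p(a, o) = (-12 + o)*(-3 + a) (p(a, o) = (a + (0*o - 3))*(o - 12) = (a + (0 - 3))*(-12 + o) = (a - 3)*(-12 + o) = (-3 + a)*(-12 + o) = (-12 + o)*(-3 + a))
(-202 + 266)*p(-20, T) = (-202 + 266)*(36 - 12*(-20) - 3*10/3 - 20*10/3) = 64*(36 + 240 - 10 - 200/3) = 64*(598/3) = 38272/3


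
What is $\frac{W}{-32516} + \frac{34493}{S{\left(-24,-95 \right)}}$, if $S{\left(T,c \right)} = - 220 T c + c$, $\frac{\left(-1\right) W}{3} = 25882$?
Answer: $\frac{18916517791}{8156557310} \approx 2.3192$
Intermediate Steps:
$W = -77646$ ($W = \left(-3\right) 25882 = -77646$)
$S{\left(T,c \right)} = c - 220 T c$ ($S{\left(T,c \right)} = - 220 T c + c = c - 220 T c$)
$\frac{W}{-32516} + \frac{34493}{S{\left(-24,-95 \right)}} = - \frac{77646}{-32516} + \frac{34493}{\left(-95\right) \left(1 - -5280\right)} = \left(-77646\right) \left(- \frac{1}{32516}\right) + \frac{34493}{\left(-95\right) \left(1 + 5280\right)} = \frac{38823}{16258} + \frac{34493}{\left(-95\right) 5281} = \frac{38823}{16258} + \frac{34493}{-501695} = \frac{38823}{16258} + 34493 \left(- \frac{1}{501695}\right) = \frac{38823}{16258} - \frac{34493}{501695} = \frac{18916517791}{8156557310}$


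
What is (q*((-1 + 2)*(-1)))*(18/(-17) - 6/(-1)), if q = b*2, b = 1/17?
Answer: -168/289 ≈ -0.58132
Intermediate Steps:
b = 1/17 ≈ 0.058824
q = 2/17 (q = (1/17)*2 = 2/17 ≈ 0.11765)
(q*((-1 + 2)*(-1)))*(18/(-17) - 6/(-1)) = (2*((-1 + 2)*(-1))/17)*(18/(-17) - 6/(-1)) = (2*(1*(-1))/17)*(18*(-1/17) - 6*(-1)) = ((2/17)*(-1))*(-18/17 + 6) = -2/17*84/17 = -168/289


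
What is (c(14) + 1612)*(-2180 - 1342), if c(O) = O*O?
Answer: -6367776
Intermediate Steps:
c(O) = O²
(c(14) + 1612)*(-2180 - 1342) = (14² + 1612)*(-2180 - 1342) = (196 + 1612)*(-3522) = 1808*(-3522) = -6367776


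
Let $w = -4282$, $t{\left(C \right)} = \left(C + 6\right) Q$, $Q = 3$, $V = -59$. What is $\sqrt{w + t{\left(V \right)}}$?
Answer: $i \sqrt{4441} \approx 66.641 i$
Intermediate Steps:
$t{\left(C \right)} = 18 + 3 C$ ($t{\left(C \right)} = \left(C + 6\right) 3 = \left(6 + C\right) 3 = 18 + 3 C$)
$\sqrt{w + t{\left(V \right)}} = \sqrt{-4282 + \left(18 + 3 \left(-59\right)\right)} = \sqrt{-4282 + \left(18 - 177\right)} = \sqrt{-4282 - 159} = \sqrt{-4441} = i \sqrt{4441}$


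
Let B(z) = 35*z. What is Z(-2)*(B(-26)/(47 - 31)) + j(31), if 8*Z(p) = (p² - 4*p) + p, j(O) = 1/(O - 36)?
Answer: -11407/160 ≈ -71.294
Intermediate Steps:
j(O) = 1/(-36 + O)
Z(p) = -3*p/8 + p²/8 (Z(p) = ((p² - 4*p) + p)/8 = (p² - 3*p)/8 = -3*p/8 + p²/8)
Z(-2)*(B(-26)/(47 - 31)) + j(31) = ((⅛)*(-2)*(-3 - 2))*((35*(-26))/(47 - 31)) + 1/(-36 + 31) = ((⅛)*(-2)*(-5))*(-910/16) + 1/(-5) = 5*(-910*1/16)/4 - ⅕ = (5/4)*(-455/8) - ⅕ = -2275/32 - ⅕ = -11407/160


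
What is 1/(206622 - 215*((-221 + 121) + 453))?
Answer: 1/130727 ≈ 7.6495e-6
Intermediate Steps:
1/(206622 - 215*((-221 + 121) + 453)) = 1/(206622 - 215*(-100 + 453)) = 1/(206622 - 215*353) = 1/(206622 - 75895) = 1/130727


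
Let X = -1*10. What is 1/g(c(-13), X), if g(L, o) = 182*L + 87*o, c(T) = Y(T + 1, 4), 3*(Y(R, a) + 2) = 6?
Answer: -1/870 ≈ -0.0011494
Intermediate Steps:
Y(R, a) = 0 (Y(R, a) = -2 + (⅓)*6 = -2 + 2 = 0)
c(T) = 0
X = -10
g(L, o) = 87*o + 182*L
1/g(c(-13), X) = 1/(87*(-10) + 182*0) = 1/(-870 + 0) = 1/(-870) = -1/870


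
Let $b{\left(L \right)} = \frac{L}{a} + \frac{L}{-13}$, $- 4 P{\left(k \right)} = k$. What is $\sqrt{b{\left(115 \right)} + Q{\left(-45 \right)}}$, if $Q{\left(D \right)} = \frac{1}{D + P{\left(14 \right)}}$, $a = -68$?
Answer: $\frac{i \sqrt{19407409151}}{42874} \approx 3.2493 i$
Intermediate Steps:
$P{\left(k \right)} = - \frac{k}{4}$
$Q{\left(D \right)} = \frac{1}{- \frac{7}{2} + D}$ ($Q{\left(D \right)} = \frac{1}{D - \frac{7}{2}} = \frac{1}{- \frac{7}{2} + D}$)
$b{\left(L \right)} = - \frac{81 L}{884}$ ($b{\left(L \right)} = \frac{L}{-68} + \frac{L}{-13} = L \left(- \frac{1}{68}\right) + L \left(- \frac{1}{13}\right) = - \frac{L}{68} - \frac{L}{13} = - \frac{81 L}{884}$)
$\sqrt{b{\left(115 \right)} + Q{\left(-45 \right)}} = \sqrt{\left(- \frac{81}{884}\right) 115 + \frac{2}{-7 + 2 \left(-45\right)}} = \sqrt{- \frac{9315}{884} + \frac{2}{-7 - 90}} = \sqrt{- \frac{9315}{884} + \frac{2}{-97}} = \sqrt{- \frac{9315}{884} + 2 \left(- \frac{1}{97}\right)} = \sqrt{- \frac{9315}{884} - \frac{2}{97}} = \sqrt{- \frac{905323}{85748}} = \frac{i \sqrt{19407409151}}{42874}$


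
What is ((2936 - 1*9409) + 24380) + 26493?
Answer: 44400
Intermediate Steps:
((2936 - 1*9409) + 24380) + 26493 = ((2936 - 9409) + 24380) + 26493 = (-6473 + 24380) + 26493 = 17907 + 26493 = 44400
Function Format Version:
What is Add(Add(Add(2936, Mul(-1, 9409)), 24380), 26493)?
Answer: 44400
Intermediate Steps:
Add(Add(Add(2936, Mul(-1, 9409)), 24380), 26493) = Add(Add(Add(2936, -9409), 24380), 26493) = Add(Add(-6473, 24380), 26493) = Add(17907, 26493) = 44400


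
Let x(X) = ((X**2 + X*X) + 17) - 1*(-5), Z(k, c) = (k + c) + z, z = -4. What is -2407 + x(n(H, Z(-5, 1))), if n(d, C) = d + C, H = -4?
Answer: -2097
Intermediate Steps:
Z(k, c) = -4 + c + k (Z(k, c) = (k + c) - 4 = (c + k) - 4 = -4 + c + k)
n(d, C) = C + d
x(X) = 22 + 2*X**2 (x(X) = ((X**2 + X**2) + 17) + 5 = (2*X**2 + 17) + 5 = (17 + 2*X**2) + 5 = 22 + 2*X**2)
-2407 + x(n(H, Z(-5, 1))) = -2407 + (22 + 2*((-4 + 1 - 5) - 4)**2) = -2407 + (22 + 2*(-8 - 4)**2) = -2407 + (22 + 2*(-12)**2) = -2407 + (22 + 2*144) = -2407 + (22 + 288) = -2407 + 310 = -2097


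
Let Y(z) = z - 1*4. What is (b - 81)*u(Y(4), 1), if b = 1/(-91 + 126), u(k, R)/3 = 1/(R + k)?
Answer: -8502/35 ≈ -242.91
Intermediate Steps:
Y(z) = -4 + z (Y(z) = z - 4 = -4 + z)
u(k, R) = 3/(R + k)
b = 1/35 ≈ 0.028571
(b - 81)*u(Y(4), 1) = (1/35 - 81)*(3/(1 + (-4 + 4))) = -8502/(35*(1 + 0)) = -8502/(35*1) = -8502/35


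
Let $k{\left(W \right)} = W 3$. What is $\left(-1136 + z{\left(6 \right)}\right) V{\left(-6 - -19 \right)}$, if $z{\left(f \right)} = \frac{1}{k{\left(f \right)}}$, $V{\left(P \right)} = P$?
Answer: $- \frac{265811}{18} \approx -14767.0$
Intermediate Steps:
$k{\left(W \right)} = 3 W$
$z{\left(f \right)} = \frac{1}{3 f}$
$\left(-1136 + z{\left(6 \right)}\right) V{\left(-6 - -19 \right)} = \left(-1136 + \frac{1}{3 \cdot 6}\right) \left(-6 - -19\right) = \left(-1136 + \frac{1}{3} \cdot \frac{1}{6}\right) \left(-6 + 19\right) = \left(-1136 + \frac{1}{18}\right) 13 = \left(- \frac{20447}{18}\right) 13 = - \frac{265811}{18}$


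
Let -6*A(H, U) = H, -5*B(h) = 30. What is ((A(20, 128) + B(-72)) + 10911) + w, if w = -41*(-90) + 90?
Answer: 44045/3 ≈ 14682.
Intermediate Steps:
B(h) = -6 (B(h) = -⅕*30 = -6)
A(H, U) = -H/6
w = 3780 (w = 3690 + 90 = 3780)
((A(20, 128) + B(-72)) + 10911) + w = ((-⅙*20 - 6) + 10911) + 3780 = ((-10/3 - 6) + 10911) + 3780 = (-28/3 + 10911) + 3780 = 32705/3 + 3780 = 44045/3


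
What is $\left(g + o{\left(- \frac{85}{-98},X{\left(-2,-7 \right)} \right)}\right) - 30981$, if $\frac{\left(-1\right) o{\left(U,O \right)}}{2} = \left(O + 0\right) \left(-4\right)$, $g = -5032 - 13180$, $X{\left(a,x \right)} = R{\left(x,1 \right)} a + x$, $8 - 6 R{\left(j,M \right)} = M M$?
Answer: $- \frac{147803}{3} \approx -49268.0$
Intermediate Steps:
$R{\left(j,M \right)} = \frac{4}{3} - \frac{M^{2}}{6}$ ($R{\left(j,M \right)} = \frac{4}{3} - \frac{M M}{6} = \frac{4}{3} - \frac{M^{2}}{6}$)
$X{\left(a,x \right)} = x + \frac{7 a}{6}$ ($X{\left(a,x \right)} = \left(\frac{4}{3} - \frac{1^{2}}{6}\right) a + x = \left(\frac{4}{3} - \frac{1}{6}\right) a + x = \frac{7 a}{6} + x = x + \frac{7 a}{6}$)
$g = -18212$ ($g = -5032 - 13180 = -18212$)
$o{\left(U,O \right)} = 8 O$ ($o{\left(U,O \right)} = - 2 \left(O + 0\right) \left(-4\right) = - 2 O \left(-4\right) = - 2 \left(- 4 O\right) = 8 O$)
$\left(g + o{\left(- \frac{85}{-98},X{\left(-2,-7 \right)} \right)}\right) - 30981 = \left(-18212 + 8 \left(-7 + \frac{7}{6} \left(-2\right)\right)\right) - 30981 = \left(-18212 + 8 \left(-7 - \frac{7}{3}\right)\right) - 30981 = \left(-18212 + 8 \left(- \frac{28}{3}\right)\right) - 30981 = \left(-18212 - \frac{224}{3}\right) - 30981 = - \frac{54860}{3} - 30981 = - \frac{147803}{3}$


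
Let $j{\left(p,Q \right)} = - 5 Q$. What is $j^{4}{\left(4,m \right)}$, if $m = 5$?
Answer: $390625$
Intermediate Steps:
$j^{4}{\left(4,m \right)} = \left(\left(-5\right) 5\right)^{4} = \left(-25\right)^{4} = 390625$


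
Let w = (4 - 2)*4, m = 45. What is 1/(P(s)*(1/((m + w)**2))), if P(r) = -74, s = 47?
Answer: -2809/74 ≈ -37.959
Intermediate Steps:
w = 8 (w = 2*4 = 8)
1/(P(s)*(1/((m + w)**2))) = 1/((-74)*(1/((45 + 8)**2))) = -53**2/74 = -1/(74*(1/2809)) = -1/(74*1/2809) = -1/74*2809 = -2809/74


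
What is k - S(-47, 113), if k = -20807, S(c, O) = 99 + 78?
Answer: -20984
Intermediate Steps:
S(c, O) = 177
k - S(-47, 113) = -20807 - 1*177 = -20807 - 177 = -20984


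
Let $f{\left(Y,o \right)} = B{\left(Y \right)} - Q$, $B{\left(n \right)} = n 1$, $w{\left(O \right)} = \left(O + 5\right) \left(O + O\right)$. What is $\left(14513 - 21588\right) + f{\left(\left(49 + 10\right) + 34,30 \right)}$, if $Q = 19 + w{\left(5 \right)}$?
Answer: $-7101$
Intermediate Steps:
$w{\left(O \right)} = 2 O \left(5 + O\right)$ ($w{\left(O \right)} = \left(5 + O\right) 2 O = 2 O \left(5 + O\right)$)
$B{\left(n \right)} = n$
$Q = 119$ ($Q = 19 + 2 \cdot 5 \left(5 + 5\right) = 19 + 2 \cdot 5 \cdot 10 = 19 + 100 = 119$)
$f{\left(Y,o \right)} = -119 + Y$ ($f{\left(Y,o \right)} = Y - 119 = -119 + Y$)
$\left(14513 - 21588\right) + f{\left(\left(49 + 10\right) + 34,30 \right)} = \left(14513 - 21588\right) + \left(-119 + \left(\left(49 + 10\right) + 34\right)\right) = -7075 + \left(-119 + \left(59 + 34\right)\right) = -7075 + \left(-119 + 93\right) = -7075 - 26 = -7101$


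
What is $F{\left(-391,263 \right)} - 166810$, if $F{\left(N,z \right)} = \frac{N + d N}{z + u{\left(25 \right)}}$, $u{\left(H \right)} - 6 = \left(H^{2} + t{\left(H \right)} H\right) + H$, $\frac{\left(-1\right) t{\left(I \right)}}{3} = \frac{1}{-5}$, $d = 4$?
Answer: $- \frac{155802495}{934} \approx -1.6681 \cdot 10^{5}$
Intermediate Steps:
$t{\left(I \right)} = \frac{3}{5}$ ($t{\left(I \right)} = - \frac{3}{-5} = \left(-3\right) \left(- \frac{1}{5}\right) = \frac{3}{5}$)
$u{\left(H \right)} = 6 + H^{2} + \frac{8 H}{5}$ ($u{\left(H \right)} = 6 + \left(\left(H^{2} + \frac{3 H}{5}\right) + H\right) = 6 + \left(H^{2} + \frac{8 H}{5}\right) = 6 + H^{2} + \frac{8 H}{5}$)
$F{\left(N,z \right)} = \frac{5 N}{671 + z}$ ($F{\left(N,z \right)} = \frac{N + 4 N}{z + \left(6 + 25^{2} + \frac{8}{5} \cdot 25\right)} = \frac{5 N}{z + \left(6 + 625 + 40\right)} = \frac{5 N}{z + 671} = \frac{5 N}{671 + z}$)
$F{\left(-391,263 \right)} - 166810 = 5 \left(-391\right) \frac{1}{671 + 263} - 166810 = 5 \left(-391\right) \frac{1}{934} - 166810 = - \frac{1955}{934} - 166810 = - \frac{155802495}{934}$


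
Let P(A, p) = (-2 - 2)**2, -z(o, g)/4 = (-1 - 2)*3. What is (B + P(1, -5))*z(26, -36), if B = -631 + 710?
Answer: 3420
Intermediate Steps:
z(o, g) = 36 (z(o, g) = -4*(-1 - 2)*3 = -(-12)*3 = -4*(-9) = 36)
B = 79
P(A, p) = 16 (P(A, p) = (-4)**2 = 16)
(B + P(1, -5))*z(26, -36) = (79 + 16)*36 = 95*36 = 3420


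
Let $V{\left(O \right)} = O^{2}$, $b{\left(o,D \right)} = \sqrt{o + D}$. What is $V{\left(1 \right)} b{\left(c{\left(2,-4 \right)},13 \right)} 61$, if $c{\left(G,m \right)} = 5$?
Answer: $183 \sqrt{2} \approx 258.8$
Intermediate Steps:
$b{\left(o,D \right)} = \sqrt{D + o}$
$V{\left(1 \right)} b{\left(c{\left(2,-4 \right)},13 \right)} 61 = 1^{2} \sqrt{13 + 5} \cdot 61 = 1 \sqrt{18} \cdot 61 = 1 \cdot 3 \sqrt{2} \cdot 61 = 3 \sqrt{2} \cdot 61 = 183 \sqrt{2}$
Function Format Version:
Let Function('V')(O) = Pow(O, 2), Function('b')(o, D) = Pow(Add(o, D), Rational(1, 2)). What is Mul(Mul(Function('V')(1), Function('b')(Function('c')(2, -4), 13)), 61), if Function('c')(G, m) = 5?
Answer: Mul(183, Pow(2, Rational(1, 2))) ≈ 258.80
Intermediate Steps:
Function('b')(o, D) = Pow(Add(D, o), Rational(1, 2))
Mul(Mul(Function('V')(1), Function('b')(Function('c')(2, -4), 13)), 61) = Mul(Mul(Pow(1, 2), Pow(Add(13, 5), Rational(1, 2))), 61) = Mul(Mul(1, Pow(18, Rational(1, 2))), 61) = Mul(Mul(1, Mul(3, Pow(2, Rational(1, 2)))), 61) = Mul(Mul(3, Pow(2, Rational(1, 2))), 61) = Mul(183, Pow(2, Rational(1, 2)))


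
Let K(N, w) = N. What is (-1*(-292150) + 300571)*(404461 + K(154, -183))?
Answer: 239823807415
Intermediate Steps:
(-1*(-292150) + 300571)*(404461 + K(154, -183)) = (-1*(-292150) + 300571)*(404461 + 154) = (292150 + 300571)*404615 = 592721*404615 = 239823807415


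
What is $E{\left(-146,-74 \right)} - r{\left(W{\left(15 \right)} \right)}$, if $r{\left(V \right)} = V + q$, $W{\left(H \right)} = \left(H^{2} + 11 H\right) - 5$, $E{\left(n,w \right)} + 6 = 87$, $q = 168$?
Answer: $-472$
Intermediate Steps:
$E{\left(n,w \right)} = 81$ ($E{\left(n,w \right)} = -6 + 87 = 81$)
$W{\left(H \right)} = -5 + H^{2} + 11 H$
$r{\left(V \right)} = 168 + V$ ($r{\left(V \right)} = V + 168 = 168 + V$)
$E{\left(-146,-74 \right)} - r{\left(W{\left(15 \right)} \right)} = 81 - \left(168 + \left(-5 + 15^{2} + 11 \cdot 15\right)\right) = 81 - \left(168 + \left(-5 + 225 + 165\right)\right) = 81 - \left(168 + 385\right) = 81 - 553 = -472$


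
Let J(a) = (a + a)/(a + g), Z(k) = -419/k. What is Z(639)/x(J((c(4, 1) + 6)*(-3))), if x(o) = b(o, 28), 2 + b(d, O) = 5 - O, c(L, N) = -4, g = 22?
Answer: 419/15975 ≈ 0.026228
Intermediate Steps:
b(d, O) = 3 - O (b(d, O) = -2 + (5 - O) = 3 - O)
J(a) = 2*a/(22 + a) (J(a) = (a + a)/(a + 22) = (2*a)/(22 + a) = 2*a/(22 + a))
x(o) = -25 (x(o) = 3 - 1*28 = 3 - 28 = -25)
Z(639)/x(J((c(4, 1) + 6)*(-3))) = -419/639/(-25) = -419*1/639*(-1/25) = -419/639*(-1/25) = 419/15975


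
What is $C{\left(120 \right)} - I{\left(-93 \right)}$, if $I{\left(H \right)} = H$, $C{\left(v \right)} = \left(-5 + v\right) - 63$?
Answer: $145$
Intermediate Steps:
$C{\left(v \right)} = -68 + v$
$C{\left(120 \right)} - I{\left(-93 \right)} = \left(-68 + 120\right) - -93 = 52 + 93 = 145$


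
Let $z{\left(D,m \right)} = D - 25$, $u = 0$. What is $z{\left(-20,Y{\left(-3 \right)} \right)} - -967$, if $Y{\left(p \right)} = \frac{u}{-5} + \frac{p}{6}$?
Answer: $922$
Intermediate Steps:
$Y{\left(p \right)} = \frac{p}{6}$ ($Y{\left(p \right)} = \frac{0}{-5} + \frac{p}{6} = 0 \left(- \frac{1}{5}\right) + p \frac{1}{6} = 0 + \frac{p}{6} = \frac{p}{6}$)
$z{\left(D,m \right)} = -25 + D$ ($z{\left(D,m \right)} = D - 25 = -25 + D$)
$z{\left(-20,Y{\left(-3 \right)} \right)} - -967 = \left(-25 - 20\right) - -967 = -45 + 967 = 922$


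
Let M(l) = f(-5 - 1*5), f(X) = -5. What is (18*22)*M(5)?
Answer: -1980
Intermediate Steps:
M(l) = -5
(18*22)*M(5) = (18*22)*(-5) = 396*(-5) = -1980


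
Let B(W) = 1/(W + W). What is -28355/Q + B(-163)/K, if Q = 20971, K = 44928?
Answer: -415302322411/307152338688 ≈ -1.3521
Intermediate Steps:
B(W) = 1/(2*W)
-28355/Q + B(-163)/K = -28355/20971 + ((½)/(-163))/44928 = -28355*1/20971 + ((½)*(-1/163))*(1/44928) = -28355/20971 - 1/326*1/44928 = -28355/20971 - 1/14646528 = -415302322411/307152338688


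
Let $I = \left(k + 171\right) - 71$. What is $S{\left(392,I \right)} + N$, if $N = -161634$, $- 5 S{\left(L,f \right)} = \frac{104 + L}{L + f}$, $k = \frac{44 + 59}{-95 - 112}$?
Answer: $- \frac{82224126642}{508705} \approx -1.6163 \cdot 10^{5}$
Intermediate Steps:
$k = - \frac{103}{207}$ ($k = \frac{103}{-207} = 103 \left(- \frac{1}{207}\right) = - \frac{103}{207} \approx -0.49758$)
$I = \frac{20597}{207}$ ($I = \left(- \frac{103}{207} + 171\right) - 71 = \frac{35294}{207} - 71 = \frac{20597}{207} \approx 99.502$)
$S{\left(L,f \right)} = - \frac{104 + L}{5 \left(L + f\right)}$ ($S{\left(L,f \right)} = - \frac{\left(104 + L\right) \frac{1}{L + f}}{5} = - \frac{\frac{1}{L + f} \left(104 + L\right)}{5} = - \frac{104 + L}{5 \left(L + f\right)}$)
$S{\left(392,I \right)} + N = \frac{-104 - 392}{5 \left(392 + \frac{20597}{207}\right)} - 161634 = \frac{-104 - 392}{5 \cdot \frac{101741}{207}} - 161634 = \frac{1}{5} \cdot \frac{207}{101741} \left(-496\right) - 161634 = - \frac{102672}{508705} - 161634 = - \frac{82224126642}{508705}$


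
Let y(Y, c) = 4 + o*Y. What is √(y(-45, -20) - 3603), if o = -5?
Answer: I*√3374 ≈ 58.086*I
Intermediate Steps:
y(Y, c) = 4 - 5*Y
√(y(-45, -20) - 3603) = √((4 - 5*(-45)) - 3603) = √((4 + 225) - 3603) = √(229 - 3603) = √(-3374) = I*√3374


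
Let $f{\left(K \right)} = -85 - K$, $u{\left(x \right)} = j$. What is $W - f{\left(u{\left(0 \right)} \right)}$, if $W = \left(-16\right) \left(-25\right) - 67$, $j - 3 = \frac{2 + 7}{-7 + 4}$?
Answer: $418$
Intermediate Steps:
$j = 0$ ($j = 3 + \frac{2 + 7}{-7 + 4} = 3 + \frac{9}{-3} = 3 + 9 \left(- \frac{1}{3}\right) = 3 - 3 = 0$)
$u{\left(x \right)} = 0$
$W = 333$ ($W = 400 - 67 = 333$)
$W - f{\left(u{\left(0 \right)} \right)} = 333 - \left(-85 - 0\right) = 333 - \left(-85 + 0\right) = 333 - -85 = 333 + 85 = 418$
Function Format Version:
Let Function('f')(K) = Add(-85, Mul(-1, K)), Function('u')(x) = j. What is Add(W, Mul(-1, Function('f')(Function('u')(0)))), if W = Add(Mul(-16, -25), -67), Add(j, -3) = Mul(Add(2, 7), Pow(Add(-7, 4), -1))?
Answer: 418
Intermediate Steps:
j = 0 (j = Add(3, Mul(Add(2, 7), Pow(Add(-7, 4), -1))) = Add(3, Mul(9, Pow(-3, -1))) = Add(3, Mul(9, Rational(-1, 3))) = Add(3, -3) = 0)
Function('u')(x) = 0
W = 333 (W = Add(400, -67) = 333)
Add(W, Mul(-1, Function('f')(Function('u')(0)))) = Add(333, Mul(-1, Add(-85, Mul(-1, 0)))) = Add(333, Mul(-1, Add(-85, 0))) = Add(333, Mul(-1, -85)) = Add(333, 85) = 418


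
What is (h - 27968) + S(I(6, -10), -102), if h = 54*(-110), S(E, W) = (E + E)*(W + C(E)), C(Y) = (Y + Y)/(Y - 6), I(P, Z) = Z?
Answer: -31893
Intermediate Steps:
C(Y) = 2*Y/(-6 + Y) (C(Y) = (2*Y)/(-6 + Y) = 2*Y/(-6 + Y))
S(E, W) = 2*E*(W + 2*E/(-6 + E)) (S(E, W) = (E + E)*(W + 2*E/(-6 + E)) = (2*E)*(W + 2*E/(-6 + E)) = 2*E*(W + 2*E/(-6 + E)))
h = -5940
(h - 27968) + S(I(6, -10), -102) = (-5940 - 27968) + 2*(-10)*(2*(-10) - 102*(-6 - 10))/(-6 - 10) = -33908 + 2*(-10)*(-20 - 102*(-16))/(-16) = -33908 + 2*(-10)*(-1/16)*(-20 + 1632) = -33908 + 2*(-10)*(-1/16)*1612 = -33908 + 2015 = -31893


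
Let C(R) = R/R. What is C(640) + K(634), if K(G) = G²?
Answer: 401957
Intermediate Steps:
C(R) = 1
C(640) + K(634) = 1 + 634² = 1 + 401956 = 401957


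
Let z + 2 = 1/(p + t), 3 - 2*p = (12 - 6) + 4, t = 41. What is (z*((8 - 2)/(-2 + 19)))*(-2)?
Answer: 592/425 ≈ 1.3929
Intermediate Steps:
p = -7/2 (p = 3/2 - ((12 - 6) + 4)/2 = 3/2 - (6 + 4)/2 = 3/2 - ½*10 = 3/2 - 5 = -7/2 ≈ -3.5000)
z = -148/75 (z = -2 + 1/(-7/2 + 41) = -2 + 1/(75/2) = -2 + 2/75 = -148/75 ≈ -1.9733)
(z*((8 - 2)/(-2 + 19)))*(-2) = -148*(8 - 2)/(75*(-2 + 19))*(-2) = -296/(25*17)*(-2) = -148/75*6/17*(-2) = -296/425*(-2) = 592/425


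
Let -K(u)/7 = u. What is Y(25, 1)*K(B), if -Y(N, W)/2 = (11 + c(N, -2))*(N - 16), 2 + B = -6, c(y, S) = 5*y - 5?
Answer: -132048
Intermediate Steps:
c(y, S) = -5 + 5*y
B = -8 (B = -2 - 6 = -8)
K(u) = -7*u
Y(N, W) = -2*(-16 + N)*(6 + 5*N) (Y(N, W) = -2*(11 + (-5 + 5*N))*(N - 16) = -2*(6 + 5*N)*(-16 + N) = -2*(-16 + N)*(6 + 5*N))
Y(25, 1)*K(B) = (192 - 10*25² + 148*25)*(-7*(-8)) = (192 - 10*625 + 3700)*56 = (192 - 6250 + 3700)*56 = -2358*56 = -132048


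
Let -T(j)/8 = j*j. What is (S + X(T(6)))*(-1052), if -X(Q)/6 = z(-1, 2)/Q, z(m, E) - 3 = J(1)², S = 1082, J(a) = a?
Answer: -3415055/3 ≈ -1.1384e+6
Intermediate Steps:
T(j) = -8*j² (T(j) = -8*j*j = -8*j²)
z(m, E) = 4 (z(m, E) = 3 + 1² = 3 + 1 = 4)
X(Q) = -24/Q
(S + X(T(6)))*(-1052) = (1082 - 24/((-8*6²)))*(-1052) = (1082 - 24/((-8*36)))*(-1052) = (1082 - 24/(-288))*(-1052) = (1082 - 24*(-1/288))*(-1052) = (1082 + 1/12)*(-1052) = (12985/12)*(-1052) = -3415055/3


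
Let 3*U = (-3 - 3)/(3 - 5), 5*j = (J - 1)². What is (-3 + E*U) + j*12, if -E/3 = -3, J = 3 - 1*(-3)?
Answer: 66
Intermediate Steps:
J = 6 (J = 3 + 3 = 6)
E = 9 (E = -3*(-3) = 9)
j = 5 (j = (6 - 1)²/5 = (⅕)*5² = (⅕)*25 = 5)
U = 1 (U = ((-3 - 3)/(3 - 5))/3 = (-6/(-2))/3 = (-6*(-½))/3 = (⅓)*3 = 1)
(-3 + E*U) + j*12 = (-3 + 9*1) + 5*12 = (-3 + 9) + 60 = 6 + 60 = 66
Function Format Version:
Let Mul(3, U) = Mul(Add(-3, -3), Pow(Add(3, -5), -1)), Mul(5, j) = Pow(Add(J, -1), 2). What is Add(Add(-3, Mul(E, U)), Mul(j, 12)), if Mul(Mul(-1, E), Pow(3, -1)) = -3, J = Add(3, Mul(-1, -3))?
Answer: 66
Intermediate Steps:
J = 6 (J = Add(3, 3) = 6)
E = 9 (E = Mul(-3, -3) = 9)
j = 5 (j = Mul(Rational(1, 5), Pow(Add(6, -1), 2)) = Mul(Rational(1, 5), Pow(5, 2)) = Mul(Rational(1, 5), 25) = 5)
U = 1 (U = Mul(Rational(1, 3), Mul(Add(-3, -3), Pow(Add(3, -5), -1))) = Mul(Rational(1, 3), Mul(-6, Pow(-2, -1))) = Mul(Rational(1, 3), Mul(-6, Rational(-1, 2))) = Mul(Rational(1, 3), 3) = 1)
Add(Add(-3, Mul(E, U)), Mul(j, 12)) = Add(Add(-3, Mul(9, 1)), Mul(5, 12)) = Add(Add(-3, 9), 60) = Add(6, 60) = 66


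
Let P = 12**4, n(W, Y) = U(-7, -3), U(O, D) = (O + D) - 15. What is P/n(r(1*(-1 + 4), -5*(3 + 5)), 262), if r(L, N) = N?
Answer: -20736/25 ≈ -829.44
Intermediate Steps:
U(O, D) = -15 + D + O (U(O, D) = (D + O) - 15 = -15 + D + O)
n(W, Y) = -25 (n(W, Y) = -15 - 3 - 7 = -25)
P = 20736
P/n(r(1*(-1 + 4), -5*(3 + 5)), 262) = 20736/(-25) = 20736*(-1/25) = -20736/25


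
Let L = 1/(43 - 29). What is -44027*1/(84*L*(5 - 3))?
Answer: -44027/12 ≈ -3668.9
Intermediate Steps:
L = 1/14 ≈ 0.071429
-44027*1/(84*L*(5 - 3)) = -44027*1/(6*(5 - 3)) = -44027/(((2*(-4))*(1/14))*(-21)) = -44027/(-8*1/14*(-21)) = -44027/((-4/7*(-21))) = -44027/12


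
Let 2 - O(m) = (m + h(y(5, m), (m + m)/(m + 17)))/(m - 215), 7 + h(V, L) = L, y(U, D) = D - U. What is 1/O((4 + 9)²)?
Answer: 4278/23791 ≈ 0.17982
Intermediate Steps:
h(V, L) = -7 + L
O(m) = 2 - (-7 + m + 2*m/(17 + m))/(-215 + m) (O(m) = 2 - (m + (-7 + (m + m)/(m + 17)))/(m - 215) = 2 - (m + (-7 + (2*m)/(17 + m)))/(-215 + m) = 2 - (m + (-7 + 2*m/(17 + m)))/(-215 + m) = 2 - (-7 + m + 2*m/(17 + m))/(-215 + m))
1/O((4 + 9)²) = 1/((-7191 + ((4 + 9)²)² - 408*(4 + 9)²)/(-3655 + ((4 + 9)²)² - 198*(4 + 9)²)) = 1/((-7191 + (13²)² - 408*13²)/(-3655 + (13²)² - 198*13²)) = 1/((-7191 + 169² - 408*169)/(-3655 + 169² - 198*169)) = 1/((-7191 + 28561 - 68952)/(-3655 + 28561 - 33462)) = 1/(-47582/(-8556)) = 1/(-1/8556*(-47582)) = 1/(23791/4278) = 4278/23791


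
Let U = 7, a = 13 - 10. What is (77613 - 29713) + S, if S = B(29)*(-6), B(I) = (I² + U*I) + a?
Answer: 41618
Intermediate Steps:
a = 3
B(I) = 3 + I² + 7*I (B(I) = (I² + 7*I) + 3 = 3 + I² + 7*I)
S = -6282 (S = (3 + 29² + 7*29)*(-6) = (3 + 841 + 203)*(-6) = 1047*(-6) = -6282)
(77613 - 29713) + S = (77613 - 29713) - 6282 = 47900 - 6282 = 41618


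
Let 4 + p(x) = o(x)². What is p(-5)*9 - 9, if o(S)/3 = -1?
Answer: 36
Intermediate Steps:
o(S) = -3 (o(S) = 3*(-1) = -3)
p(x) = 5 (p(x) = -4 + (-3)² = -4 + 9 = 5)
p(-5)*9 - 9 = 5*9 - 9 = 45 - 9 = 36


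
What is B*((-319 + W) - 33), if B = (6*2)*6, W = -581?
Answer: -67176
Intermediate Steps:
B = 72 (B = 12*6 = 72)
B*((-319 + W) - 33) = 72*((-319 - 581) - 33) = 72*(-900 - 33) = 72*(-933) = -67176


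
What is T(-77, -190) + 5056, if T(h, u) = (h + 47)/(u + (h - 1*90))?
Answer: 601674/119 ≈ 5056.1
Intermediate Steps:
T(h, u) = (47 + h)/(-90 + h + u) (T(h, u) = (47 + h)/(u + (h - 90)) = (47 + h)/(u + (-90 + h)) = (47 + h)/(-90 + h + u))
T(-77, -190) + 5056 = (47 - 77)/(-90 - 77 - 190) + 5056 = -30/(-357) + 5056 = -1/357*(-30) + 5056 = 10/119 + 5056 = 601674/119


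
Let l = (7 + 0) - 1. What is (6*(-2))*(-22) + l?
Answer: 270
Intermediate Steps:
l = 6 (l = 7 - 1 = 6)
(6*(-2))*(-22) + l = (6*(-2))*(-22) + 6 = -12*(-22) + 6 = 264 + 6 = 270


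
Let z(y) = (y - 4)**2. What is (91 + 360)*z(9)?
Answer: 11275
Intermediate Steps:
z(y) = (-4 + y)**2
(91 + 360)*z(9) = (91 + 360)*(-4 + 9)**2 = 451*5**2 = 451*25 = 11275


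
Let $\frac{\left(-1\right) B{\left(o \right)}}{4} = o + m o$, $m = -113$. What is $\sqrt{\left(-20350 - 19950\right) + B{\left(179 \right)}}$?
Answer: $2 \sqrt{9973} \approx 199.73$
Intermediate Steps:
$B{\left(o \right)} = 448 o$ ($B{\left(o \right)} = - 4 \left(o - 113 o\right) = - 4 \left(- 112 o\right) = 448 o$)
$\sqrt{\left(-20350 - 19950\right) + B{\left(179 \right)}} = \sqrt{\left(-20350 - 19950\right) + 448 \cdot 179} = \sqrt{-40300 + 80192} = \sqrt{39892} = 2 \sqrt{9973}$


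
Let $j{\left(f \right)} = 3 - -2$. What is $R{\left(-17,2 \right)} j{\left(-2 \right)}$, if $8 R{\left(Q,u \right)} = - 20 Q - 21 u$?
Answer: $\frac{745}{4} \approx 186.25$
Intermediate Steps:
$R{\left(Q,u \right)} = - \frac{21 u}{8} - \frac{5 Q}{2}$ ($R{\left(Q,u \right)} = \frac{- 20 Q - 21 u}{8} = \frac{- 21 u - 20 Q}{8} = - \frac{21 u}{8} - \frac{5 Q}{2}$)
$j{\left(f \right)} = 5$ ($j{\left(f \right)} = 3 + 2 = 5$)
$R{\left(-17,2 \right)} j{\left(-2 \right)} = \left(\left(- \frac{21}{8}\right) 2 - - \frac{85}{2}\right) 5 = \left(- \frac{21}{4} + \frac{85}{2}\right) 5 = \frac{149}{4} \cdot 5 = \frac{745}{4}$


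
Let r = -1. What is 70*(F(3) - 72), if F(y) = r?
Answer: -5110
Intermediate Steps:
F(y) = -1
70*(F(3) - 72) = 70*(-1 - 72) = 70*(-73) = -5110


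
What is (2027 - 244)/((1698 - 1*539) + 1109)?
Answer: 1783/2268 ≈ 0.78615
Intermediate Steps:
(2027 - 244)/((1698 - 1*539) + 1109) = 1783/((1698 - 539) + 1109) = 1783/(1159 + 1109) = 1783/2268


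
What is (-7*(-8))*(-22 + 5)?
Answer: -952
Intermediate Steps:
(-7*(-8))*(-22 + 5) = 56*(-17) = -952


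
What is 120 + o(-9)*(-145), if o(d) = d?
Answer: 1425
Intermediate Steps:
120 + o(-9)*(-145) = 120 - 9*(-145) = 120 + 1305 = 1425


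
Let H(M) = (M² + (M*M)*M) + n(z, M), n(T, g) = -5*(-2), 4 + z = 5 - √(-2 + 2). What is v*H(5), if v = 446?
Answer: 71360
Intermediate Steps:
z = 1 (z = -4 + (5 - √(-2 + 2)) = -4 + (5 - √0) = -4 + (5 - 1*0) = -4 + (5 + 0) = -4 + 5 = 1)
n(T, g) = 10
H(M) = 10 + M² + M³ (H(M) = (M² + (M*M)*M) + 10 = (M² + M²*M) + 10 = (M² + M³) + 10 = 10 + M² + M³)
v*H(5) = 446*(10 + 5² + 5³) = 446*(10 + 25 + 125) = 446*160 = 71360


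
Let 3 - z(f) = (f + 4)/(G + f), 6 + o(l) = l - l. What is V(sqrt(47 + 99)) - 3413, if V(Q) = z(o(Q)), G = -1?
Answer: -23872/7 ≈ -3410.3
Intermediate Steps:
o(l) = -6 (o(l) = -6 + (l - l) = -6 + 0 = -6)
z(f) = 3 - (4 + f)/(-1 + f) (z(f) = 3 - (f + 4)/(-1 + f) = 3 - (4 + f)/(-1 + f))
V(Q) = 19/7 (V(Q) = (-7 + 2*(-6))/(-1 - 6) = (-7 - 12)/(-7) = -1/7*(-19) = 19/7)
V(sqrt(47 + 99)) - 3413 = 19/7 - 3413 = -23872/7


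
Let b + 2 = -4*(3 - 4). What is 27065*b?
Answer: 54130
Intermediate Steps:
b = 2 (b = -2 - 4*(3 - 4) = -2 - 4*(-1) = -2 + 4 = 2)
27065*b = 27065*2 = 54130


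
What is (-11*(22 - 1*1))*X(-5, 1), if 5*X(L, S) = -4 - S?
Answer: 231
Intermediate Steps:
X(L, S) = -4/5 - S/5 (X(L, S) = (-4 - S)/5 = -4/5 - S/5)
(-11*(22 - 1*1))*X(-5, 1) = (-11*(22 - 1*1))*(-4/5 - 1/5*1) = (-11*(22 - 1))*(-4/5 - 1/5) = -11*21*(-1) = -231*(-1) = 231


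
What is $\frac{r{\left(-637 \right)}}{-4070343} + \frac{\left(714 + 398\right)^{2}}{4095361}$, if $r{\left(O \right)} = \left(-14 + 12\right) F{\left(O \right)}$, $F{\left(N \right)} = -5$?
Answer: $\frac{5033117260982}{16669523978823} \approx 0.30194$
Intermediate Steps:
$r{\left(O \right)} = 10$ ($r{\left(O \right)} = \left(-14 + 12\right) \left(-5\right) = \left(-2\right) \left(-5\right) = 10$)
$\frac{r{\left(-637 \right)}}{-4070343} + \frac{\left(714 + 398\right)^{2}}{4095361} = \frac{10}{-4070343} + \frac{\left(714 + 398\right)^{2}}{4095361} = 10 \left(- \frac{1}{4070343}\right) + 1112^{2} \cdot \frac{1}{4095361} = - \frac{10}{4070343} + 1236544 \cdot \frac{1}{4095361} = - \frac{10}{4070343} + \frac{1236544}{4095361} = \frac{5033117260982}{16669523978823}$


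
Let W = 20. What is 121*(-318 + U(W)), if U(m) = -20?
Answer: -40898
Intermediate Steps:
121*(-318 + U(W)) = 121*(-318 - 20) = 121*(-338) = -40898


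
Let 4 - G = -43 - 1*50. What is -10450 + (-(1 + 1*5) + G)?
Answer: -10359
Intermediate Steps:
G = 97 (G = 4 - (-43 - 1*50) = 4 - (-43 - 50) = 4 - 1*(-93) = 4 + 93 = 97)
-10450 + (-(1 + 1*5) + G) = -10450 + (-(1 + 1*5) + 97) = -10450 + (-(1 + 5) + 97) = -10450 + (-1*6 + 97) = -10450 + (-6 + 97) = -10450 + 91 = -10359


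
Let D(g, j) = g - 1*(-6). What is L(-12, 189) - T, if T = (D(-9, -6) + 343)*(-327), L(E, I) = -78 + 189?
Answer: 111291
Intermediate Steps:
D(g, j) = 6 + g (D(g, j) = g + 6 = 6 + g)
L(E, I) = 111
T = -111180 (T = ((6 - 9) + 343)*(-327) = (-3 + 343)*(-327) = 340*(-327) = -111180)
L(-12, 189) - T = 111 - 1*(-111180) = 111 + 111180 = 111291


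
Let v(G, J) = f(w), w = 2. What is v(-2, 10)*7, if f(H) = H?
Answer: 14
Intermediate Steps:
v(G, J) = 2
v(-2, 10)*7 = 2*7 = 14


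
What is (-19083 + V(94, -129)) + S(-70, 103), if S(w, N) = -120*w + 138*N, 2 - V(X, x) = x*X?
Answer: 15659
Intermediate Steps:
V(X, x) = 2 - X*x (V(X, x) = 2 - x*X = 2 - X*x)
(-19083 + V(94, -129)) + S(-70, 103) = (-19083 + (2 - 1*94*(-129))) + (-120*(-70) + 138*103) = (-19083 + (2 + 12126)) + (8400 + 14214) = (-19083 + 12128) + 22614 = -6955 + 22614 = 15659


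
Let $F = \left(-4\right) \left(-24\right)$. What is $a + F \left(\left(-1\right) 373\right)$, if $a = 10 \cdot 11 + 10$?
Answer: $-35688$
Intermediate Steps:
$a = 120$ ($a = 110 + 10 = 120$)
$F = 96$
$a + F \left(\left(-1\right) 373\right) = 120 + 96 \left(\left(-1\right) 373\right) = 120 + 96 \left(-373\right) = 120 - 35808 = -35688$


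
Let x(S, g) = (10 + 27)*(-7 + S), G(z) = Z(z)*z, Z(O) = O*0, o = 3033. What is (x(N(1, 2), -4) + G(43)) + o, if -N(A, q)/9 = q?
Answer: 2108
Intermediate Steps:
N(A, q) = -9*q
Z(O) = 0
G(z) = 0 (G(z) = 0*z = 0)
x(S, g) = -259 + 37*S (x(S, g) = 37*(-7 + S) = -259 + 37*S)
(x(N(1, 2), -4) + G(43)) + o = ((-259 + 37*(-9*2)) + 0) + 3033 = ((-259 + 37*(-18)) + 0) + 3033 = ((-259 - 666) + 0) + 3033 = (-925 + 0) + 3033 = -925 + 3033 = 2108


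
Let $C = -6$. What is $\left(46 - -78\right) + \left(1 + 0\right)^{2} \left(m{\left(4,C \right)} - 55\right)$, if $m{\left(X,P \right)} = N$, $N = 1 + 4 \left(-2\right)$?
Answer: $62$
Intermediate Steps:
$N = -7$ ($N = 1 - 8 = -7$)
$m{\left(X,P \right)} = -7$
$\left(46 - -78\right) + \left(1 + 0\right)^{2} \left(m{\left(4,C \right)} - 55\right) = \left(46 - -78\right) + \left(1 + 0\right)^{2} \left(-7 - 55\right) = \left(46 + 78\right) + 1^{2} \left(-62\right) = 124 + 1 \left(-62\right) = 124 - 62 = 62$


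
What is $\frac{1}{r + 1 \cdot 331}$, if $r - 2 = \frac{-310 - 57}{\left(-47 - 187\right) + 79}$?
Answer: $\frac{155}{51982} \approx 0.0029818$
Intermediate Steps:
$r = \frac{677}{155}$ ($r = 2 + \frac{-310 - 57}{\left(-47 - 187\right) + 79} = 2 - \frac{367}{\left(-47 - 187\right) + 79} = 2 - \frac{367}{-234 + 79} = 2 - \frac{367}{-155} = 2 - - \frac{367}{155} = 2 + \frac{367}{155} = \frac{677}{155} \approx 4.3677$)
$\frac{1}{r + 1 \cdot 331} = \frac{1}{\frac{677}{155} + 1 \cdot 331} = \frac{1}{\frac{677}{155} + 331} = \frac{1}{\frac{51982}{155}} = \frac{155}{51982}$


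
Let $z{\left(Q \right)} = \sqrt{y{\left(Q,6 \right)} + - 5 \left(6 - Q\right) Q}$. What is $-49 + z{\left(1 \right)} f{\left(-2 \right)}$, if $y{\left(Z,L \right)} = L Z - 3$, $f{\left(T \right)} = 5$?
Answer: $-49 + 5 i \sqrt{22} \approx -49.0 + 23.452 i$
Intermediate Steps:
$y{\left(Z,L \right)} = -3 + L Z$
$z{\left(Q \right)} = \sqrt{-3 + 6 Q + Q \left(-30 + 5 Q\right)}$ ($z{\left(Q \right)} = \sqrt{\left(-3 + 6 Q\right) + - 5 \left(6 - Q\right) Q} = \sqrt{\left(-3 + 6 Q\right) + \left(-30 + 5 Q\right) Q} = \sqrt{\left(-3 + 6 Q\right) + Q \left(-30 + 5 Q\right)} = \sqrt{-3 + 6 Q + Q \left(-30 + 5 Q\right)}$)
$-49 + z{\left(1 \right)} f{\left(-2 \right)} = -49 + \sqrt{-3 - 24 + 5 \cdot 1^{2}} \cdot 5 = -49 + \sqrt{-3 - 24 + 5 \cdot 1} \cdot 5 = -49 + \sqrt{-3 - 24 + 5} \cdot 5 = -49 + \sqrt{-22} \cdot 5 = -49 + i \sqrt{22} \cdot 5 = -49 + 5 i \sqrt{22}$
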